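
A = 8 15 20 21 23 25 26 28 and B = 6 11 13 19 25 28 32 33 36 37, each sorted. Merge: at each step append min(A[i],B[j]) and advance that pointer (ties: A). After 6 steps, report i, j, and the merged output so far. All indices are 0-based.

i=2, j=4, merged so far=[6, 8, 11, 13, 15, 19]

[i=0,j=0] A[i]=8>B[j]=6 take 6 → j++
[i=0,j=1] A[i]=8<=B[j]=11 take 8 → i++
[i=1,j=1] A[i]=15>B[j]=11 take 11 → j++
[i=1,j=2] A[i]=15>B[j]=13 take 13 → j++
[i=1,j=3] A[i]=15<=B[j]=19 take 15 → i++
[i=2,j=3] A[i]=20>B[j]=19 take 19 → j++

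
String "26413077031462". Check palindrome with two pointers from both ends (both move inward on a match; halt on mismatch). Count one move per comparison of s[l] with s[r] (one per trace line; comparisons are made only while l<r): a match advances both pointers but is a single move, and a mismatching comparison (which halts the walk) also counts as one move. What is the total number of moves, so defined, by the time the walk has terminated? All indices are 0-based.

[0,13] '2'=='2' → l++,r--
[1,12] '6'=='6' → l++,r--
[2,11] '4'=='4' → l++,r--
[3,10] '1'=='1' → l++,r--
[4,9] '3'=='3' → l++,r--
[5,8] '0'=='0' → l++,r--
[6,7] '7'=='7' → l++,r--

7 moves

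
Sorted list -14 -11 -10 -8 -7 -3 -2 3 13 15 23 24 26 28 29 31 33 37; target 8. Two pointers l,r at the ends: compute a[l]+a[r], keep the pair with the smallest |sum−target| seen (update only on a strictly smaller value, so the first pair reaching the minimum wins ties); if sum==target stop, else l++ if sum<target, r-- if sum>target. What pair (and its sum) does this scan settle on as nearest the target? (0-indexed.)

pair (-7, 15) with sum 8 (|Δ|=0)

[0,17] -14+37=23 d=15 * → r--
[0,16] -14+33=19 d=11 * → r--
[0,15] -14+31=17 d=9 * → r--
[0,14] -14+29=15 d=7 * → r--
[0,13] -14+28=14 d=6 * → r--
[0,12] -14+26=12 d=4 * → r--
[0,11] -14+24=10 d=2 * → r--
[0,10] -14+23=9 d=1 * → r--
[0,9] -14+15=1 d=7 → l++
[1,9] -11+15=4 d=4 → l++
[2,9] -10+15=5 d=3 → l++
[3,9] -8+15=7 d=1 → l++
[4,9] -7+15=8 d=0 * → stop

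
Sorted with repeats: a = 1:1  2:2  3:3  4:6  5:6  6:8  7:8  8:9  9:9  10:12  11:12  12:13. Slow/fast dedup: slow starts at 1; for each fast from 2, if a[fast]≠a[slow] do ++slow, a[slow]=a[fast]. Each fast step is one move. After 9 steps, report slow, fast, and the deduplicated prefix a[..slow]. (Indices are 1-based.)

slow=7, fast=11, prefix=[1, 2, 3, 6, 8, 9, 12]

slow=1 fast=2: a[fast]=2≠a[slow]=1 write a[2]=2, slow++,fast++
slow=2 fast=3: a[fast]=3≠a[slow]=2 write a[3]=3, slow++,fast++
slow=3 fast=4: a[fast]=6≠a[slow]=3 write a[4]=6, slow++,fast++
slow=4 fast=5: a[fast]=6=a[slow] dup, fast++
slow=4 fast=6: a[fast]=8≠a[slow]=6 write a[5]=8, slow++,fast++
slow=5 fast=7: a[fast]=8=a[slow] dup, fast++
slow=5 fast=8: a[fast]=9≠a[slow]=8 write a[6]=9, slow++,fast++
slow=6 fast=9: a[fast]=9=a[slow] dup, fast++
slow=6 fast=10: a[fast]=12≠a[slow]=9 write a[7]=12, slow++,fast++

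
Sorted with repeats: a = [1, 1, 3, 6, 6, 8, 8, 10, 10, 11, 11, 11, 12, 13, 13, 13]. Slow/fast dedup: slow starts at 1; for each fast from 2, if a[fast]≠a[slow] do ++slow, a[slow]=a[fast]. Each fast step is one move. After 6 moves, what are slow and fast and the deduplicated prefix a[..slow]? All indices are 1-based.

slow=4, fast=8, prefix=[1, 3, 6, 8]

slow=1 fast=2: a[fast]=1=a[slow] dup, fast++
slow=1 fast=3: a[fast]=3≠a[slow]=1 write a[2]=3, slow++,fast++
slow=2 fast=4: a[fast]=6≠a[slow]=3 write a[3]=6, slow++,fast++
slow=3 fast=5: a[fast]=6=a[slow] dup, fast++
slow=3 fast=6: a[fast]=8≠a[slow]=6 write a[4]=8, slow++,fast++
slow=4 fast=7: a[fast]=8=a[slow] dup, fast++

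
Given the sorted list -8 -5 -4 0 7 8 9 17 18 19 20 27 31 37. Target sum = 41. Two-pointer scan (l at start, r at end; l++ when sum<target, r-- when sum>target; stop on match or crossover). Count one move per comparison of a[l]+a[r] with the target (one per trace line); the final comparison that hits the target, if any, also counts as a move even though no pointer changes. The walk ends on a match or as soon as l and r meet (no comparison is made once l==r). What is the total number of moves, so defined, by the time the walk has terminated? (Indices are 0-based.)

l=0 r=13: -8+37=29 <41, l++
l=1 r=13: -5+37=32 <41, l++
l=2 r=13: -4+37=33 <41, l++
l=3 r=13: 0+37=37 <41, l++
l=4 r=13: 7+37=44 >41, r--
l=4 r=12: 7+31=38 <41, l++
l=5 r=12: 8+31=39 <41, l++
l=6 r=12: 9+31=40 <41, l++
l=7 r=12: 17+31=48 >41, r--
l=7 r=11: 17+27=44 >41, r--
l=7 r=10: 17+20=37 <41, l++
l=8 r=10: 18+20=38 <41, l++
l=9 r=10: 19+20=39 <41, l++

13 moves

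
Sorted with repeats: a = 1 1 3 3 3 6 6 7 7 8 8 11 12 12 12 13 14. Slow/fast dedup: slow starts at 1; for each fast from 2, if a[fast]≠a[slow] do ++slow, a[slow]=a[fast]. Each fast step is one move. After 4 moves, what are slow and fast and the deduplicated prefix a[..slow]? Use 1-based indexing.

slow=2, fast=6, prefix=[1, 3]

(s=1,f=2) a[fast]=1=a[slow] dup → fast++
(s=1,f=3) a[fast]=3≠a[slow]=1 write a[2]=3 → slow++,fast++
(s=2,f=4) a[fast]=3=a[slow] dup → fast++
(s=2,f=5) a[fast]=3=a[slow] dup → fast++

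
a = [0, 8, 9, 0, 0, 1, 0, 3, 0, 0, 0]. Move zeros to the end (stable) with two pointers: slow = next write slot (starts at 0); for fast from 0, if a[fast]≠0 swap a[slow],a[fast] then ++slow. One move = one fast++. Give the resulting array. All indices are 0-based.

[8, 9, 1, 3, 0, 0, 0, 0, 0, 0, 0]

slow=0 fast=0: a[fast]=0, fast++
slow=0 fast=1: a[fast]=8≠0 swap→a[0]=8, slow++,fast++
slow=1 fast=2: a[fast]=9≠0 swap→a[1]=9, slow++,fast++
slow=2 fast=3: a[fast]=0, fast++
slow=2 fast=4: a[fast]=0, fast++
slow=2 fast=5: a[fast]=1≠0 swap→a[2]=1, slow++,fast++
slow=3 fast=6: a[fast]=0, fast++
slow=3 fast=7: a[fast]=3≠0 swap→a[3]=3, slow++,fast++
slow=4 fast=8: a[fast]=0, fast++
slow=4 fast=9: a[fast]=0, fast++
slow=4 fast=10: a[fast]=0, fast++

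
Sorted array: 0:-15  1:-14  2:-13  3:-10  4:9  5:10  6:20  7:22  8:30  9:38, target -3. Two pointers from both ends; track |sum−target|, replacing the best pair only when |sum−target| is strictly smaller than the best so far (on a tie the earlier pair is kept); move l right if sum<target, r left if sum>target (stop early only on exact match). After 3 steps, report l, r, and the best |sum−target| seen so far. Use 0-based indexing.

[0,9] -15+38=23 d=26 * → r--
[0,8] -15+30=15 d=18 * → r--
[0,7] -15+22=7 d=10 * → r--

l=0, r=6, best |Δ|=10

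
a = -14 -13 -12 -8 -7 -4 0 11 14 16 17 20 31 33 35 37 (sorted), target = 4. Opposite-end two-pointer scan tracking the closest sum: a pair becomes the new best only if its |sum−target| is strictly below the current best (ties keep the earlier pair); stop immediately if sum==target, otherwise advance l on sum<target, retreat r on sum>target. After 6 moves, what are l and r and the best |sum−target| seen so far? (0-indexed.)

l=0 r=15: -14+37=23 d=19 *, r--
l=0 r=14: -14+35=21 d=17 *, r--
l=0 r=13: -14+33=19 d=15 *, r--
l=0 r=12: -14+31=17 d=13 *, r--
l=0 r=11: -14+20=6 d=2 *, r--
l=0 r=10: -14+17=3 d=1 *, l++

l=1, r=10, best |Δ|=1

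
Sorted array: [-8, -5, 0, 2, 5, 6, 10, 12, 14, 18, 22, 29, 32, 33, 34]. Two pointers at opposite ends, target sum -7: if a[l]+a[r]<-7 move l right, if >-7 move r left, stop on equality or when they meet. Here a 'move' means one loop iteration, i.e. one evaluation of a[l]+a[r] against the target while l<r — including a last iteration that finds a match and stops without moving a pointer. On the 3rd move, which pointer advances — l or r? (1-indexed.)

[1,15] -8+34=26 >-7 → r--
[1,14] -8+33=25 >-7 → r--
[1,13] -8+32=24 >-7 → r--

r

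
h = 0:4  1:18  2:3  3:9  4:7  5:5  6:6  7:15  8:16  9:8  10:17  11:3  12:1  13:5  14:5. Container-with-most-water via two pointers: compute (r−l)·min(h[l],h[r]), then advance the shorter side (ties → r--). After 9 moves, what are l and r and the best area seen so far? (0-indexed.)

l=1, r=6, best area=153

[0,14] min(4,5)*14=56 best=56 * → l++
[1,14] min(18,5)*13=65 best=65 * → r--
[1,13] min(18,5)*12=60 best=65 → r--
[1,12] min(18,1)*11=11 best=65 → r--
[1,11] min(18,3)*10=30 best=65 → r--
[1,10] min(18,17)*9=153 best=153 * → r--
[1,9] min(18,8)*8=64 best=153 → r--
[1,8] min(18,16)*7=112 best=153 → r--
[1,7] min(18,15)*6=90 best=153 → r--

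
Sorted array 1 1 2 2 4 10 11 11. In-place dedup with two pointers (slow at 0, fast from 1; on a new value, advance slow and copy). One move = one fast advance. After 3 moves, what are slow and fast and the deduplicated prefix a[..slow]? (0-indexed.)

slow=1, fast=4, prefix=[1, 2]

slow=0 fast=1: a[fast]=1=a[slow] dup, fast++
slow=0 fast=2: a[fast]=2≠a[slow]=1 write a[1]=2, slow++,fast++
slow=1 fast=3: a[fast]=2=a[slow] dup, fast++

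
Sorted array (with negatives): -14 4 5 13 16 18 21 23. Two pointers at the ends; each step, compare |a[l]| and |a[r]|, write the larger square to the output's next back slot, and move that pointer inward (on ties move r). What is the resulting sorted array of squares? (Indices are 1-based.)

[16, 25, 169, 196, 256, 324, 441, 529]

[1,8] |-14|<=|23| out[8]=529 → r--
[1,7] |-14|<=|21| out[7]=441 → r--
[1,6] |-14|<=|18| out[6]=324 → r--
[1,5] |-14|<=|16| out[5]=256 → r--
[1,4] |-14|>|13| out[4]=196 → l++
[2,4] |4|<=|13| out[3]=169 → r--
[2,3] |4|<=|5| out[2]=25 → r--
[2,2] |4|<=|4| out[1]=16 → r--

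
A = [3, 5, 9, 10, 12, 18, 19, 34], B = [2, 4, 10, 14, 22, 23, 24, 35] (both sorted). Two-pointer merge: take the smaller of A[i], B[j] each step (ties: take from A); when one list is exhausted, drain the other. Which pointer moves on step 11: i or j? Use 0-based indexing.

i

[i=0,j=0] A[i]=3>B[j]=2 take 2 → j++
[i=0,j=1] A[i]=3<=B[j]=4 take 3 → i++
[i=1,j=1] A[i]=5>B[j]=4 take 4 → j++
[i=1,j=2] A[i]=5<=B[j]=10 take 5 → i++
[i=2,j=2] A[i]=9<=B[j]=10 take 9 → i++
[i=3,j=2] A[i]=10<=B[j]=10 take 10 → i++
[i=4,j=2] A[i]=12>B[j]=10 take 10 → j++
[i=4,j=3] A[i]=12<=B[j]=14 take 12 → i++
[i=5,j=3] A[i]=18>B[j]=14 take 14 → j++
[i=5,j=4] A[i]=18<=B[j]=22 take 18 → i++
[i=6,j=4] A[i]=19<=B[j]=22 take 19 → i++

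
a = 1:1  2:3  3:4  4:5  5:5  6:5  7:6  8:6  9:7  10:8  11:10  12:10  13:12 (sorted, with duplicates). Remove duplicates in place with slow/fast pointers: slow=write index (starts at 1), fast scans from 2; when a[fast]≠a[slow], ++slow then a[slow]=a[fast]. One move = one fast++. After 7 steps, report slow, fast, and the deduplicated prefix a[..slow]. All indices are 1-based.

slow=5, fast=9, prefix=[1, 3, 4, 5, 6]

slow=1 fast=2: a[fast]=3≠a[slow]=1 write a[2]=3, slow++,fast++
slow=2 fast=3: a[fast]=4≠a[slow]=3 write a[3]=4, slow++,fast++
slow=3 fast=4: a[fast]=5≠a[slow]=4 write a[4]=5, slow++,fast++
slow=4 fast=5: a[fast]=5=a[slow] dup, fast++
slow=4 fast=6: a[fast]=5=a[slow] dup, fast++
slow=4 fast=7: a[fast]=6≠a[slow]=5 write a[5]=6, slow++,fast++
slow=5 fast=8: a[fast]=6=a[slow] dup, fast++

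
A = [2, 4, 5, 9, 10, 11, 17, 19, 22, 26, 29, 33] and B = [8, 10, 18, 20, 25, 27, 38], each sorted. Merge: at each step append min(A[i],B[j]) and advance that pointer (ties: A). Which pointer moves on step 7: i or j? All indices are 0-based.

[i=0,j=0] A[i]=2<=B[j]=8 take 2 → i++
[i=1,j=0] A[i]=4<=B[j]=8 take 4 → i++
[i=2,j=0] A[i]=5<=B[j]=8 take 5 → i++
[i=3,j=0] A[i]=9>B[j]=8 take 8 → j++
[i=3,j=1] A[i]=9<=B[j]=10 take 9 → i++
[i=4,j=1] A[i]=10<=B[j]=10 take 10 → i++
[i=5,j=1] A[i]=11>B[j]=10 take 10 → j++

j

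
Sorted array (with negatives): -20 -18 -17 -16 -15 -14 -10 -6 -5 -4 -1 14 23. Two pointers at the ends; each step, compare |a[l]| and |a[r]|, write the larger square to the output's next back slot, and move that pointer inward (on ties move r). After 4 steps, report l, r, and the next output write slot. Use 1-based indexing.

[1,13] |-20|<=|23| out[13]=529 → r--
[1,12] |-20|>|14| out[12]=400 → l++
[2,12] |-18|>|14| out[11]=324 → l++
[3,12] |-17|>|14| out[10]=289 → l++

l=4, r=12, next write slot=9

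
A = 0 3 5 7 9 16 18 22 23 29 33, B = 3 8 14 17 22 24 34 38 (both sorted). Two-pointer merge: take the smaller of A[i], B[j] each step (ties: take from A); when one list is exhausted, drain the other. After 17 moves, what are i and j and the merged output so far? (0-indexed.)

i=0 j=0: A[i]=0<=B[j]=3 take 0, i++
i=1 j=0: A[i]=3<=B[j]=3 take 3, i++
i=2 j=0: A[i]=5>B[j]=3 take 3, j++
i=2 j=1: A[i]=5<=B[j]=8 take 5, i++
i=3 j=1: A[i]=7<=B[j]=8 take 7, i++
i=4 j=1: A[i]=9>B[j]=8 take 8, j++
i=4 j=2: A[i]=9<=B[j]=14 take 9, i++
i=5 j=2: A[i]=16>B[j]=14 take 14, j++
i=5 j=3: A[i]=16<=B[j]=17 take 16, i++
i=6 j=3: A[i]=18>B[j]=17 take 17, j++
i=6 j=4: A[i]=18<=B[j]=22 take 18, i++
i=7 j=4: A[i]=22<=B[j]=22 take 22, i++
i=8 j=4: A[i]=23>B[j]=22 take 22, j++
i=8 j=5: A[i]=23<=B[j]=24 take 23, i++
i=9 j=5: A[i]=29>B[j]=24 take 24, j++
i=9 j=6: A[i]=29<=B[j]=34 take 29, i++
i=10 j=6: A[i]=33<=B[j]=34 take 33, i++

i=11, j=6, merged so far=[0, 3, 3, 5, 7, 8, 9, 14, 16, 17, 18, 22, 22, 23, 24, 29, 33]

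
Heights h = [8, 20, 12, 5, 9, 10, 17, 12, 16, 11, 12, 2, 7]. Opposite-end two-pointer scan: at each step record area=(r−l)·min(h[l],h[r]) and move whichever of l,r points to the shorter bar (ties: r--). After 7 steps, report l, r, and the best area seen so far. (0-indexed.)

[0,12] min(8,7)*12=84 best=84 * → r--
[0,11] min(8,2)*11=22 best=84 → r--
[0,10] min(8,12)*10=80 best=84 → l++
[1,10] min(20,12)*9=108 best=108 * → r--
[1,9] min(20,11)*8=88 best=108 → r--
[1,8] min(20,16)*7=112 best=112 * → r--
[1,7] min(20,12)*6=72 best=112 → r--

l=1, r=6, best area=112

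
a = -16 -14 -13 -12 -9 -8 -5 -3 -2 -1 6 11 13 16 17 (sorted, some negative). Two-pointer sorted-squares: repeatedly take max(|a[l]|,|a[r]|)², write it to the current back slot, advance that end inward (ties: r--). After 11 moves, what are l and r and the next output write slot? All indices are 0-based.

l=0 r=14: |-16|<=|17| out[14]=289, r--
l=0 r=13: |-16|<=|16| out[13]=256, r--
l=0 r=12: |-16|>|13| out[12]=256, l++
l=1 r=12: |-14|>|13| out[11]=196, l++
l=2 r=12: |-13|<=|13| out[10]=169, r--
l=2 r=11: |-13|>|11| out[9]=169, l++
l=3 r=11: |-12|>|11| out[8]=144, l++
l=4 r=11: |-9|<=|11| out[7]=121, r--
l=4 r=10: |-9|>|6| out[6]=81, l++
l=5 r=10: |-8|>|6| out[5]=64, l++
l=6 r=10: |-5|<=|6| out[4]=36, r--

l=6, r=9, next write slot=3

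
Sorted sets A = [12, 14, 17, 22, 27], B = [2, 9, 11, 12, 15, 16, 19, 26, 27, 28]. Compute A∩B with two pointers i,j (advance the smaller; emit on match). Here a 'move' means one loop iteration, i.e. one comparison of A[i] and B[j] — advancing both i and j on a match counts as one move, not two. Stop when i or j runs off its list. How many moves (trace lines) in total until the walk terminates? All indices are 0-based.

i=0 j=0: 12>2, j++
i=0 j=1: 12>9, j++
i=0 j=2: 12>11, j++
i=0 j=3: 12==12 emit, i++,j++
i=1 j=4: 14<15, i++
i=2 j=4: 17>15, j++
i=2 j=5: 17>16, j++
i=2 j=6: 17<19, i++
i=3 j=6: 22>19, j++
i=3 j=7: 22<26, i++
i=4 j=7: 27>26, j++
i=4 j=8: 27==27 emit, i++,j++

12 moves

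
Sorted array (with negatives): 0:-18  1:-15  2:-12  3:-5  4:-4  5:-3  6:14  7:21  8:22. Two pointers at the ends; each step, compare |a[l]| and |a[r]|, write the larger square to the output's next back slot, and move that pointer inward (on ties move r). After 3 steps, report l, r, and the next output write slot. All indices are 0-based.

[0,8] |-18|<=|22| out[8]=484 → r--
[0,7] |-18|<=|21| out[7]=441 → r--
[0,6] |-18|>|14| out[6]=324 → l++

l=1, r=6, next write slot=5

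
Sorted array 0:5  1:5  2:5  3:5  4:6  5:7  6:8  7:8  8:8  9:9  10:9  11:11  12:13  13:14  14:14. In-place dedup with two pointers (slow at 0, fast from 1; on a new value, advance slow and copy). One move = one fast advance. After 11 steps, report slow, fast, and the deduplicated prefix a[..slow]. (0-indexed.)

slow=5, fast=12, prefix=[5, 6, 7, 8, 9, 11]

slow=0 fast=1: a[fast]=5=a[slow] dup, fast++
slow=0 fast=2: a[fast]=5=a[slow] dup, fast++
slow=0 fast=3: a[fast]=5=a[slow] dup, fast++
slow=0 fast=4: a[fast]=6≠a[slow]=5 write a[1]=6, slow++,fast++
slow=1 fast=5: a[fast]=7≠a[slow]=6 write a[2]=7, slow++,fast++
slow=2 fast=6: a[fast]=8≠a[slow]=7 write a[3]=8, slow++,fast++
slow=3 fast=7: a[fast]=8=a[slow] dup, fast++
slow=3 fast=8: a[fast]=8=a[slow] dup, fast++
slow=3 fast=9: a[fast]=9≠a[slow]=8 write a[4]=9, slow++,fast++
slow=4 fast=10: a[fast]=9=a[slow] dup, fast++
slow=4 fast=11: a[fast]=11≠a[slow]=9 write a[5]=11, slow++,fast++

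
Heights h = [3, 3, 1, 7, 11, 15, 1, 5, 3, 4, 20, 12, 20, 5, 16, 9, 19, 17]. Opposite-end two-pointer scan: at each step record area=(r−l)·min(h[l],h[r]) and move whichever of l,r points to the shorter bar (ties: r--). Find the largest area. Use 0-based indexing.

max area = 180

l=0 r=17: min(3,17)*17=51 best=51 *, l++
l=1 r=17: min(3,17)*16=48 best=51, l++
l=2 r=17: min(1,17)*15=15 best=51, l++
l=3 r=17: min(7,17)*14=98 best=98 *, l++
l=4 r=17: min(11,17)*13=143 best=143 *, l++
l=5 r=17: min(15,17)*12=180 best=180 *, l++
l=6 r=17: min(1,17)*11=11 best=180, l++
l=7 r=17: min(5,17)*10=50 best=180, l++
l=8 r=17: min(3,17)*9=27 best=180, l++
l=9 r=17: min(4,17)*8=32 best=180, l++
l=10 r=17: min(20,17)*7=119 best=180, r--
l=10 r=16: min(20,19)*6=114 best=180, r--
l=10 r=15: min(20,9)*5=45 best=180, r--
l=10 r=14: min(20,16)*4=64 best=180, r--
l=10 r=13: min(20,5)*3=15 best=180, r--
l=10 r=12: min(20,20)*2=40 best=180, r--
l=10 r=11: min(20,12)*1=12 best=180, r--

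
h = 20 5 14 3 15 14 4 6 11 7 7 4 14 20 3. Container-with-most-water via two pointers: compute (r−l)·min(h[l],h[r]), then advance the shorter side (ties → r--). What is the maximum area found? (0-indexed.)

l=0 r=14: min(20,3)*14=42 best=42 *, r--
l=0 r=13: min(20,20)*13=260 best=260 *, r--
l=0 r=12: min(20,14)*12=168 best=260, r--
l=0 r=11: min(20,4)*11=44 best=260, r--
l=0 r=10: min(20,7)*10=70 best=260, r--
l=0 r=9: min(20,7)*9=63 best=260, r--
l=0 r=8: min(20,11)*8=88 best=260, r--
l=0 r=7: min(20,6)*7=42 best=260, r--
l=0 r=6: min(20,4)*6=24 best=260, r--
l=0 r=5: min(20,14)*5=70 best=260, r--
l=0 r=4: min(20,15)*4=60 best=260, r--
l=0 r=3: min(20,3)*3=9 best=260, r--
l=0 r=2: min(20,14)*2=28 best=260, r--
l=0 r=1: min(20,5)*1=5 best=260, r--

max area = 260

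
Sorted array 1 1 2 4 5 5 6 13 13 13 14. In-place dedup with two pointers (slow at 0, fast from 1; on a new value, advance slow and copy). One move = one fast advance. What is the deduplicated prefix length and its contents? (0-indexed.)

length 7; prefix = [1, 2, 4, 5, 6, 13, 14]

(s=0,f=1) a[fast]=1=a[slow] dup → fast++
(s=0,f=2) a[fast]=2≠a[slow]=1 write a[1]=2 → slow++,fast++
(s=1,f=3) a[fast]=4≠a[slow]=2 write a[2]=4 → slow++,fast++
(s=2,f=4) a[fast]=5≠a[slow]=4 write a[3]=5 → slow++,fast++
(s=3,f=5) a[fast]=5=a[slow] dup → fast++
(s=3,f=6) a[fast]=6≠a[slow]=5 write a[4]=6 → slow++,fast++
(s=4,f=7) a[fast]=13≠a[slow]=6 write a[5]=13 → slow++,fast++
(s=5,f=8) a[fast]=13=a[slow] dup → fast++
(s=5,f=9) a[fast]=13=a[slow] dup → fast++
(s=5,f=10) a[fast]=14≠a[slow]=13 write a[6]=14 → slow++,fast++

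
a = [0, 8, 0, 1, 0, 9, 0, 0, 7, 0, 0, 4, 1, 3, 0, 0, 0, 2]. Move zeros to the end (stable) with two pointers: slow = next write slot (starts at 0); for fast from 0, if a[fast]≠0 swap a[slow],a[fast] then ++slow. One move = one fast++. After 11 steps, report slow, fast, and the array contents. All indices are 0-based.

slow=4, fast=11, a=[8, 1, 9, 7, 0, 0, 0, 0, 0, 0, 0, 4, 1, 3, 0, 0, 0, 2]

(s=0,f=0) a[fast]=0 → fast++
(s=0,f=1) a[fast]=8≠0 swap→a[0]=8 → slow++,fast++
(s=1,f=2) a[fast]=0 → fast++
(s=1,f=3) a[fast]=1≠0 swap→a[1]=1 → slow++,fast++
(s=2,f=4) a[fast]=0 → fast++
(s=2,f=5) a[fast]=9≠0 swap→a[2]=9 → slow++,fast++
(s=3,f=6) a[fast]=0 → fast++
(s=3,f=7) a[fast]=0 → fast++
(s=3,f=8) a[fast]=7≠0 swap→a[3]=7 → slow++,fast++
(s=4,f=9) a[fast]=0 → fast++
(s=4,f=10) a[fast]=0 → fast++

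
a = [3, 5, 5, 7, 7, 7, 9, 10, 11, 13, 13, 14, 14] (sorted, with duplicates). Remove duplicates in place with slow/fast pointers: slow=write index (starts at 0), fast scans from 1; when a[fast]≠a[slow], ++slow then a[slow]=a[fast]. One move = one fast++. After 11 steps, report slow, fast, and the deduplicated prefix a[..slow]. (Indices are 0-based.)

slow=0 fast=1: a[fast]=5≠a[slow]=3 write a[1]=5, slow++,fast++
slow=1 fast=2: a[fast]=5=a[slow] dup, fast++
slow=1 fast=3: a[fast]=7≠a[slow]=5 write a[2]=7, slow++,fast++
slow=2 fast=4: a[fast]=7=a[slow] dup, fast++
slow=2 fast=5: a[fast]=7=a[slow] dup, fast++
slow=2 fast=6: a[fast]=9≠a[slow]=7 write a[3]=9, slow++,fast++
slow=3 fast=7: a[fast]=10≠a[slow]=9 write a[4]=10, slow++,fast++
slow=4 fast=8: a[fast]=11≠a[slow]=10 write a[5]=11, slow++,fast++
slow=5 fast=9: a[fast]=13≠a[slow]=11 write a[6]=13, slow++,fast++
slow=6 fast=10: a[fast]=13=a[slow] dup, fast++
slow=6 fast=11: a[fast]=14≠a[slow]=13 write a[7]=14, slow++,fast++

slow=7, fast=12, prefix=[3, 5, 7, 9, 10, 11, 13, 14]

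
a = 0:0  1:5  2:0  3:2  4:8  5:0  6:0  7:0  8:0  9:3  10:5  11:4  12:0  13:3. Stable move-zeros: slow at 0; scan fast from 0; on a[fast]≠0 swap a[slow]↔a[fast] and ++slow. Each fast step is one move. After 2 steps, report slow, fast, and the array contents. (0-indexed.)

slow=0 fast=0: a[fast]=0, fast++
slow=0 fast=1: a[fast]=5≠0 swap→a[0]=5, slow++,fast++

slow=1, fast=2, a=[5, 0, 0, 2, 8, 0, 0, 0, 0, 3, 5, 4, 0, 3]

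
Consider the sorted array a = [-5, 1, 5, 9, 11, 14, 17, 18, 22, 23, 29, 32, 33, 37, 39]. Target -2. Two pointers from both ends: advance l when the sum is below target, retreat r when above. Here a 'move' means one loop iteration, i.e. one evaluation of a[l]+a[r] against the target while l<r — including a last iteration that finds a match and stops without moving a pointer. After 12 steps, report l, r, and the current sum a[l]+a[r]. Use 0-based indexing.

[0,14] -5+39=34 >-2 → r--
[0,13] -5+37=32 >-2 → r--
[0,12] -5+33=28 >-2 → r--
[0,11] -5+32=27 >-2 → r--
[0,10] -5+29=24 >-2 → r--
[0,9] -5+23=18 >-2 → r--
[0,8] -5+22=17 >-2 → r--
[0,7] -5+18=13 >-2 → r--
[0,6] -5+17=12 >-2 → r--
[0,5] -5+14=9 >-2 → r--
[0,4] -5+11=6 >-2 → r--
[0,3] -5+9=4 >-2 → r--

l=0, r=2, sum=0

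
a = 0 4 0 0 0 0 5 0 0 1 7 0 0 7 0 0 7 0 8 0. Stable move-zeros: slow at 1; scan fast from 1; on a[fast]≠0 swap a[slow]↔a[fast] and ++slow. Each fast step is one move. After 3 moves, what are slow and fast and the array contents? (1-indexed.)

slow=2, fast=4, a=[4, 0, 0, 0, 0, 0, 5, 0, 0, 1, 7, 0, 0, 7, 0, 0, 7, 0, 8, 0]

slow=1 fast=1: a[fast]=0, fast++
slow=1 fast=2: a[fast]=4≠0 swap→a[1]=4, slow++,fast++
slow=2 fast=3: a[fast]=0, fast++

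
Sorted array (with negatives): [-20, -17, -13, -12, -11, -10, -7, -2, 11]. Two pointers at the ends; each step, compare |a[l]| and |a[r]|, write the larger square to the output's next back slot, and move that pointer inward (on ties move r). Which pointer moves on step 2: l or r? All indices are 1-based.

l

l=1 r=9: |-20|>|11| out[9]=400, l++
l=2 r=9: |-17|>|11| out[8]=289, l++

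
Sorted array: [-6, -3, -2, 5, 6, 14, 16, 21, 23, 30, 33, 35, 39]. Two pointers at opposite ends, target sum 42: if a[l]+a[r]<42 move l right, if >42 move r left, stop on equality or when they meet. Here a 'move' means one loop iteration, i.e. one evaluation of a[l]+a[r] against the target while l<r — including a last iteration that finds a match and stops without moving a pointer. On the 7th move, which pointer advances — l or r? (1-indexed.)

l=1 r=13: -6+39=33 <42, l++
l=2 r=13: -3+39=36 <42, l++
l=3 r=13: -2+39=37 <42, l++
l=4 r=13: 5+39=44 >42, r--
l=4 r=12: 5+35=40 <42, l++
l=5 r=12: 6+35=41 <42, l++
l=6 r=12: 14+35=49 >42, r--

r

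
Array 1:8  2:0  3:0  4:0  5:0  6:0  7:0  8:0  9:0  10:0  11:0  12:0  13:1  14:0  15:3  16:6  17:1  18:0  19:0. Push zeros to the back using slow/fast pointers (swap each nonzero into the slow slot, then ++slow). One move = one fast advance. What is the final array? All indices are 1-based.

[8, 1, 3, 6, 1, 0, 0, 0, 0, 0, 0, 0, 0, 0, 0, 0, 0, 0, 0]

slow=1 fast=1: a[fast]=8≠0 swap→a[1]=8, slow++,fast++
slow=2 fast=2: a[fast]=0, fast++
slow=2 fast=3: a[fast]=0, fast++
slow=2 fast=4: a[fast]=0, fast++
slow=2 fast=5: a[fast]=0, fast++
slow=2 fast=6: a[fast]=0, fast++
slow=2 fast=7: a[fast]=0, fast++
slow=2 fast=8: a[fast]=0, fast++
slow=2 fast=9: a[fast]=0, fast++
slow=2 fast=10: a[fast]=0, fast++
slow=2 fast=11: a[fast]=0, fast++
slow=2 fast=12: a[fast]=0, fast++
slow=2 fast=13: a[fast]=1≠0 swap→a[2]=1, slow++,fast++
slow=3 fast=14: a[fast]=0, fast++
slow=3 fast=15: a[fast]=3≠0 swap→a[3]=3, slow++,fast++
slow=4 fast=16: a[fast]=6≠0 swap→a[4]=6, slow++,fast++
slow=5 fast=17: a[fast]=1≠0 swap→a[5]=1, slow++,fast++
slow=6 fast=18: a[fast]=0, fast++
slow=6 fast=19: a[fast]=0, fast++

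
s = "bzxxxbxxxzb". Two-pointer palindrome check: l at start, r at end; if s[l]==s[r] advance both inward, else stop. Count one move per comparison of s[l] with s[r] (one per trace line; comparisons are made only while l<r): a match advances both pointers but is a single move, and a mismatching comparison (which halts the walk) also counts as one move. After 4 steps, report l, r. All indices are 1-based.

l=5, r=7

l=1 r=11: 'b'=='b', l++,r--
l=2 r=10: 'z'=='z', l++,r--
l=3 r=9: 'x'=='x', l++,r--
l=4 r=8: 'x'=='x', l++,r--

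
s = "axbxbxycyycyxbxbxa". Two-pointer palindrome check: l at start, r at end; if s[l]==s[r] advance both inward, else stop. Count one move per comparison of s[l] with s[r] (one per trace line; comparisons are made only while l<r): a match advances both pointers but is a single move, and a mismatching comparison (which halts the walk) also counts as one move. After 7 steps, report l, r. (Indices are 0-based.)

[0,17] 'a'=='a' → l++,r--
[1,16] 'x'=='x' → l++,r--
[2,15] 'b'=='b' → l++,r--
[3,14] 'x'=='x' → l++,r--
[4,13] 'b'=='b' → l++,r--
[5,12] 'x'=='x' → l++,r--
[6,11] 'y'=='y' → l++,r--

l=7, r=10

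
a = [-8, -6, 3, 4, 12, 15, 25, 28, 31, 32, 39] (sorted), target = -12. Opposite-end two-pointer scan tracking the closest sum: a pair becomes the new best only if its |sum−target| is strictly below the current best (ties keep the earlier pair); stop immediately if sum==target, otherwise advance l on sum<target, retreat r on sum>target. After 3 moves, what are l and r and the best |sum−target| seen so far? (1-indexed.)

l=1 r=11: -8+39=31 d=43 *, r--
l=1 r=10: -8+32=24 d=36 *, r--
l=1 r=9: -8+31=23 d=35 *, r--

l=1, r=8, best |Δ|=35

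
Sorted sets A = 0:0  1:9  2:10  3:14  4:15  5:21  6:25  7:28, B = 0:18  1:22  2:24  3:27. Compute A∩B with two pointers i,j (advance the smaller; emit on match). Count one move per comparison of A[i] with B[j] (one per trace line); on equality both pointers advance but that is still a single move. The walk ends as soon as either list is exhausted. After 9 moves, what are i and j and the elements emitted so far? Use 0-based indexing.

[i=0,j=0] 0<18 → i++
[i=1,j=0] 9<18 → i++
[i=2,j=0] 10<18 → i++
[i=3,j=0] 14<18 → i++
[i=4,j=0] 15<18 → i++
[i=5,j=0] 21>18 → j++
[i=5,j=1] 21<22 → i++
[i=6,j=1] 25>22 → j++
[i=6,j=2] 25>24 → j++

i=6, j=3, emitted=[]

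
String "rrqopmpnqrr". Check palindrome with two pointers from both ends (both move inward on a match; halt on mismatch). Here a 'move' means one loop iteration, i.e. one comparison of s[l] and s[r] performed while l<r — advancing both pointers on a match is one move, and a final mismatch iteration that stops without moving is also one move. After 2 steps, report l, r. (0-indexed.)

l=0 r=10: 'r'=='r', l++,r--
l=1 r=9: 'r'=='r', l++,r--

l=2, r=8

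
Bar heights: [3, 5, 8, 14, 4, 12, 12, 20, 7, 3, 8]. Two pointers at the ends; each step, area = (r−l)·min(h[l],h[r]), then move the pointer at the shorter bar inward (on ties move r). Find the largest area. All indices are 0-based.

[0,10] min(3,8)*10=30 best=30 * → l++
[1,10] min(5,8)*9=45 best=45 * → l++
[2,10] min(8,8)*8=64 best=64 * → r--
[2,9] min(8,3)*7=21 best=64 → r--
[2,8] min(8,7)*6=42 best=64 → r--
[2,7] min(8,20)*5=40 best=64 → l++
[3,7] min(14,20)*4=56 best=64 → l++
[4,7] min(4,20)*3=12 best=64 → l++
[5,7] min(12,20)*2=24 best=64 → l++
[6,7] min(12,20)*1=12 best=64 → l++

max area = 64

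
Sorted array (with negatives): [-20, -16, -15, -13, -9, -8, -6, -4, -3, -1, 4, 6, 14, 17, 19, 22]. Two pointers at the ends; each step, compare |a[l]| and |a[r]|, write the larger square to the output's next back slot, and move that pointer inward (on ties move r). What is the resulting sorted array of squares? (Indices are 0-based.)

[1, 9, 16, 16, 36, 36, 64, 81, 169, 196, 225, 256, 289, 361, 400, 484]

l=0 r=15: |-20|<=|22| out[15]=484, r--
l=0 r=14: |-20|>|19| out[14]=400, l++
l=1 r=14: |-16|<=|19| out[13]=361, r--
l=1 r=13: |-16|<=|17| out[12]=289, r--
l=1 r=12: |-16|>|14| out[11]=256, l++
l=2 r=12: |-15|>|14| out[10]=225, l++
l=3 r=12: |-13|<=|14| out[9]=196, r--
l=3 r=11: |-13|>|6| out[8]=169, l++
l=4 r=11: |-9|>|6| out[7]=81, l++
l=5 r=11: |-8|>|6| out[6]=64, l++
l=6 r=11: |-6|<=|6| out[5]=36, r--
l=6 r=10: |-6|>|4| out[4]=36, l++
l=7 r=10: |-4|<=|4| out[3]=16, r--
l=7 r=9: |-4|>|-1| out[2]=16, l++
l=8 r=9: |-3|>|-1| out[1]=9, l++
l=9 r=9: |-1|<=|-1| out[0]=1, r--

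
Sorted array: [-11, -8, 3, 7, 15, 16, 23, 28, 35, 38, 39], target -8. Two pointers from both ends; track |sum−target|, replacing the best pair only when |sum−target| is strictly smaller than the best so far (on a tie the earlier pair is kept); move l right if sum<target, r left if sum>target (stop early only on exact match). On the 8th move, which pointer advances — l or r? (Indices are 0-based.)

r

l=0 r=10: -11+39=28 d=36 *, r--
l=0 r=9: -11+38=27 d=35 *, r--
l=0 r=8: -11+35=24 d=32 *, r--
l=0 r=7: -11+28=17 d=25 *, r--
l=0 r=6: -11+23=12 d=20 *, r--
l=0 r=5: -11+16=5 d=13 *, r--
l=0 r=4: -11+15=4 d=12 *, r--
l=0 r=3: -11+7=-4 d=4 *, r--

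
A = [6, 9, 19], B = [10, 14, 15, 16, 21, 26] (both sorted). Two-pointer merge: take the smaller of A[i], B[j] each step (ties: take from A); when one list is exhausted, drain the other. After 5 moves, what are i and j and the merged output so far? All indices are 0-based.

i=2, j=3, merged so far=[6, 9, 10, 14, 15]

i=0 j=0: A[i]=6<=B[j]=10 take 6, i++
i=1 j=0: A[i]=9<=B[j]=10 take 9, i++
i=2 j=0: A[i]=19>B[j]=10 take 10, j++
i=2 j=1: A[i]=19>B[j]=14 take 14, j++
i=2 j=2: A[i]=19>B[j]=15 take 15, j++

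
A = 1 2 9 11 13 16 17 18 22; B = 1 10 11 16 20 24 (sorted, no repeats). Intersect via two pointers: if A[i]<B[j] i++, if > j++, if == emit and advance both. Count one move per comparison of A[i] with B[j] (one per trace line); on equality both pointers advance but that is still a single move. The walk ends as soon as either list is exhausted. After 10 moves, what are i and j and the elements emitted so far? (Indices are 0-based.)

i=0 j=0: 1==1 emit, i++,j++
i=1 j=1: 2<10, i++
i=2 j=1: 9<10, i++
i=3 j=1: 11>10, j++
i=3 j=2: 11==11 emit, i++,j++
i=4 j=3: 13<16, i++
i=5 j=3: 16==16 emit, i++,j++
i=6 j=4: 17<20, i++
i=7 j=4: 18<20, i++
i=8 j=4: 22>20, j++

i=8, j=5, emitted=[1, 11, 16]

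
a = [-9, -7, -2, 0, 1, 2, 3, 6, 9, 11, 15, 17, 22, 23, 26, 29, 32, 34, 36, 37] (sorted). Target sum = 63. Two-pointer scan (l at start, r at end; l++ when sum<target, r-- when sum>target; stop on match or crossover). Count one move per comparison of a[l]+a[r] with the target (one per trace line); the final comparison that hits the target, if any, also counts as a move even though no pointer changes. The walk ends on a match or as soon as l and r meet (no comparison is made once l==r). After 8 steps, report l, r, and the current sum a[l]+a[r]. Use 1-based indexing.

l=9, r=20, sum=46

l=1 r=20: -9+37=28 <63, l++
l=2 r=20: -7+37=30 <63, l++
l=3 r=20: -2+37=35 <63, l++
l=4 r=20: 0+37=37 <63, l++
l=5 r=20: 1+37=38 <63, l++
l=6 r=20: 2+37=39 <63, l++
l=7 r=20: 3+37=40 <63, l++
l=8 r=20: 6+37=43 <63, l++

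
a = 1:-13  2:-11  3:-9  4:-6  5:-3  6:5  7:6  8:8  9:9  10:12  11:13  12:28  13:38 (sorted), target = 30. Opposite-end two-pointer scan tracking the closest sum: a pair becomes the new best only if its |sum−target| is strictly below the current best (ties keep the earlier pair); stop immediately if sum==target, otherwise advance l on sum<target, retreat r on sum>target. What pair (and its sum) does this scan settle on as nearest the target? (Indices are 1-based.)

pair (-9, 38) with sum 29 (|Δ|=1)

[1,13] -13+38=25 d=5 * → l++
[2,13] -11+38=27 d=3 * → l++
[3,13] -9+38=29 d=1 * → l++
[4,13] -6+38=32 d=2 → r--
[4,12] -6+28=22 d=8 → l++
[5,12] -3+28=25 d=5 → l++
[6,12] 5+28=33 d=3 → r--
[6,11] 5+13=18 d=12 → l++
[7,11] 6+13=19 d=11 → l++
[8,11] 8+13=21 d=9 → l++
[9,11] 9+13=22 d=8 → l++
[10,11] 12+13=25 d=5 → l++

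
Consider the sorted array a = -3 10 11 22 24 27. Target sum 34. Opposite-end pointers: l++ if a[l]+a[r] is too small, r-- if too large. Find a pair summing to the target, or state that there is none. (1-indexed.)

[1,6] -3+27=24 <34 → l++
[2,6] 10+27=37 >34 → r--
[2,5] 10+24=34 → found

(10, 24)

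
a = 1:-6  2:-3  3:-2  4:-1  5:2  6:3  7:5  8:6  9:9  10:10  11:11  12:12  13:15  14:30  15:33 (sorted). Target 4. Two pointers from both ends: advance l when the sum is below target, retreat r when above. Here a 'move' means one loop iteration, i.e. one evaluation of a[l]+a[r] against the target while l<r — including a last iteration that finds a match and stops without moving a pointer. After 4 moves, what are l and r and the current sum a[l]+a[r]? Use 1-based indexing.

l=1, r=11, sum=5

l=1 r=15: -6+33=27 >4, r--
l=1 r=14: -6+30=24 >4, r--
l=1 r=13: -6+15=9 >4, r--
l=1 r=12: -6+12=6 >4, r--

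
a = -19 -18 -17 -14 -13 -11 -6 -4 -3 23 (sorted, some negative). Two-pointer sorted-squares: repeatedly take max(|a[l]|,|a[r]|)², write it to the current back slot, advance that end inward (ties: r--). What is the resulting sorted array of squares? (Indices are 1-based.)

l=1 r=10: |-19|<=|23| out[10]=529, r--
l=1 r=9: |-19|>|-3| out[9]=361, l++
l=2 r=9: |-18|>|-3| out[8]=324, l++
l=3 r=9: |-17|>|-3| out[7]=289, l++
l=4 r=9: |-14|>|-3| out[6]=196, l++
l=5 r=9: |-13|>|-3| out[5]=169, l++
l=6 r=9: |-11|>|-3| out[4]=121, l++
l=7 r=9: |-6|>|-3| out[3]=36, l++
l=8 r=9: |-4|>|-3| out[2]=16, l++
l=9 r=9: |-3|<=|-3| out[1]=9, r--

[9, 16, 36, 121, 169, 196, 289, 324, 361, 529]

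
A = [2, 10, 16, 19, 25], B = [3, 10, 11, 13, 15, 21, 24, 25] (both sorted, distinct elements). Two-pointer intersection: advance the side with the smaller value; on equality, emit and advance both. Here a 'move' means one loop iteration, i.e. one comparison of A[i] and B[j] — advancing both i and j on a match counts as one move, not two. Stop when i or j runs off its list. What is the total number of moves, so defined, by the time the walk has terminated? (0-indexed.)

[i=0,j=0] 2<3 → i++
[i=1,j=0] 10>3 → j++
[i=1,j=1] 10==10 emit → i++,j++
[i=2,j=2] 16>11 → j++
[i=2,j=3] 16>13 → j++
[i=2,j=4] 16>15 → j++
[i=2,j=5] 16<21 → i++
[i=3,j=5] 19<21 → i++
[i=4,j=5] 25>21 → j++
[i=4,j=6] 25>24 → j++
[i=4,j=7] 25==25 emit → i++,j++

11 moves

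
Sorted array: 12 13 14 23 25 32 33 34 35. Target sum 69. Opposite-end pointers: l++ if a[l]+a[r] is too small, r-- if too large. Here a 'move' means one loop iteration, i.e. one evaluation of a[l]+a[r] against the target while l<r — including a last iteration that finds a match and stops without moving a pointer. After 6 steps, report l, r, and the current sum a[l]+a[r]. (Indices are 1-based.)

l=7, r=9, sum=68

l=1 r=9: 12+35=47 <69, l++
l=2 r=9: 13+35=48 <69, l++
l=3 r=9: 14+35=49 <69, l++
l=4 r=9: 23+35=58 <69, l++
l=5 r=9: 25+35=60 <69, l++
l=6 r=9: 32+35=67 <69, l++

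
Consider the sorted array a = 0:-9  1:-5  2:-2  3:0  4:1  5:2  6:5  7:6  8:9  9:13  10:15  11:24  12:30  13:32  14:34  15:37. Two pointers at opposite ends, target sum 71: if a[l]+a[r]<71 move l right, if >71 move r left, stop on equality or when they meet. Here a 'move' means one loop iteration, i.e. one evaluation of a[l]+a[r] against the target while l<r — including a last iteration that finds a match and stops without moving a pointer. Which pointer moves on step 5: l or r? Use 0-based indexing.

l

[0,15] -9+37=28 <71 → l++
[1,15] -5+37=32 <71 → l++
[2,15] -2+37=35 <71 → l++
[3,15] 0+37=37 <71 → l++
[4,15] 1+37=38 <71 → l++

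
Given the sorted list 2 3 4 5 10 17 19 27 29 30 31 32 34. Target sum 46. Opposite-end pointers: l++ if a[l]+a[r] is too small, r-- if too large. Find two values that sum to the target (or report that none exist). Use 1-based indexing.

(17, 29)

[1,13] 2+34=36 <46 → l++
[2,13] 3+34=37 <46 → l++
[3,13] 4+34=38 <46 → l++
[4,13] 5+34=39 <46 → l++
[5,13] 10+34=44 <46 → l++
[6,13] 17+34=51 >46 → r--
[6,12] 17+32=49 >46 → r--
[6,11] 17+31=48 >46 → r--
[6,10] 17+30=47 >46 → r--
[6,9] 17+29=46 → found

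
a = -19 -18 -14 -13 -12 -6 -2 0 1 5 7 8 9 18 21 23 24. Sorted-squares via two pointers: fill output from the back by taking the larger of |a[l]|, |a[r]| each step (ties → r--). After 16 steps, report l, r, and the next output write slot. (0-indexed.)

[0,16] |-19|<=|24| out[16]=576 → r--
[0,15] |-19|<=|23| out[15]=529 → r--
[0,14] |-19|<=|21| out[14]=441 → r--
[0,13] |-19|>|18| out[13]=361 → l++
[1,13] |-18|<=|18| out[12]=324 → r--
[1,12] |-18|>|9| out[11]=324 → l++
[2,12] |-14|>|9| out[10]=196 → l++
[3,12] |-13|>|9| out[9]=169 → l++
[4,12] |-12|>|9| out[8]=144 → l++
[5,12] |-6|<=|9| out[7]=81 → r--
[5,11] |-6|<=|8| out[6]=64 → r--
[5,10] |-6|<=|7| out[5]=49 → r--
[5,9] |-6|>|5| out[4]=36 → l++
[6,9] |-2|<=|5| out[3]=25 → r--
[6,8] |-2|>|1| out[2]=4 → l++
[7,8] |0|<=|1| out[1]=1 → r--

l=7, r=7, next write slot=0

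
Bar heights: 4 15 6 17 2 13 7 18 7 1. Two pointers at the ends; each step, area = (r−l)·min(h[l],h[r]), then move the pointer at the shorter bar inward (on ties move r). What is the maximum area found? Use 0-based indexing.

max area = 90

[0,9] min(4,1)*9=9 best=9 * → r--
[0,8] min(4,7)*8=32 best=32 * → l++
[1,8] min(15,7)*7=49 best=49 * → r--
[1,7] min(15,18)*6=90 best=90 * → l++
[2,7] min(6,18)*5=30 best=90 → l++
[3,7] min(17,18)*4=68 best=90 → l++
[4,7] min(2,18)*3=6 best=90 → l++
[5,7] min(13,18)*2=26 best=90 → l++
[6,7] min(7,18)*1=7 best=90 → l++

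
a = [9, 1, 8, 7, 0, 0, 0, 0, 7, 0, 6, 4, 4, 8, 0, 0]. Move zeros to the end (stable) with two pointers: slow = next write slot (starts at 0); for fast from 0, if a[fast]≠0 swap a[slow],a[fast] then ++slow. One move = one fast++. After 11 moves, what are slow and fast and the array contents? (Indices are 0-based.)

slow=6, fast=11, a=[9, 1, 8, 7, 7, 6, 0, 0, 0, 0, 0, 4, 4, 8, 0, 0]

slow=0 fast=0: a[fast]=9≠0 swap→a[0]=9, slow++,fast++
slow=1 fast=1: a[fast]=1≠0 swap→a[1]=1, slow++,fast++
slow=2 fast=2: a[fast]=8≠0 swap→a[2]=8, slow++,fast++
slow=3 fast=3: a[fast]=7≠0 swap→a[3]=7, slow++,fast++
slow=4 fast=4: a[fast]=0, fast++
slow=4 fast=5: a[fast]=0, fast++
slow=4 fast=6: a[fast]=0, fast++
slow=4 fast=7: a[fast]=0, fast++
slow=4 fast=8: a[fast]=7≠0 swap→a[4]=7, slow++,fast++
slow=5 fast=9: a[fast]=0, fast++
slow=5 fast=10: a[fast]=6≠0 swap→a[5]=6, slow++,fast++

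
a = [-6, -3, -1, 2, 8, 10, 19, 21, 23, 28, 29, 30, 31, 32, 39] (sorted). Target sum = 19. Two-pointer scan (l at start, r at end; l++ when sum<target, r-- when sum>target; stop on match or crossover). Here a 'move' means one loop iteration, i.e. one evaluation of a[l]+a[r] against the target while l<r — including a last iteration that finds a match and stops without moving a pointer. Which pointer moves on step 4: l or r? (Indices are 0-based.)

l=0 r=14: -6+39=33 >19, r--
l=0 r=13: -6+32=26 >19, r--
l=0 r=12: -6+31=25 >19, r--
l=0 r=11: -6+30=24 >19, r--

r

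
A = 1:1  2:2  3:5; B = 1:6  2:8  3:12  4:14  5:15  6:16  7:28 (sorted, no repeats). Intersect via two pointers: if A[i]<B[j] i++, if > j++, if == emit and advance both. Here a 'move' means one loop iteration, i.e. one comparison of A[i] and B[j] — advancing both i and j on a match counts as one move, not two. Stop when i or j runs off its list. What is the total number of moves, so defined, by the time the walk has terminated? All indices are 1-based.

3 moves

i=1 j=1: 1<6, i++
i=2 j=1: 2<6, i++
i=3 j=1: 5<6, i++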